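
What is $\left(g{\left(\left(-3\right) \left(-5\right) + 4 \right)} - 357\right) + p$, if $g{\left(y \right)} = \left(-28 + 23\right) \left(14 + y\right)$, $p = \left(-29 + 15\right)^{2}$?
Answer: $-326$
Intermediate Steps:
$p = 196$ ($p = \left(-14\right)^{2} = 196$)
$g{\left(y \right)} = -70 - 5 y$ ($g{\left(y \right)} = - 5 \left(14 + y\right) = -70 - 5 y$)
$\left(g{\left(\left(-3\right) \left(-5\right) + 4 \right)} - 357\right) + p = \left(\left(-70 - 5 \left(\left(-3\right) \left(-5\right) + 4\right)\right) - 357\right) + 196 = \left(\left(-70 - 5 \left(15 + 4\right)\right) - 357\right) + 196 = \left(\left(-70 - 95\right) - 357\right) + 196 = \left(-165 - 357\right) + 196 = -522 + 196 = -326$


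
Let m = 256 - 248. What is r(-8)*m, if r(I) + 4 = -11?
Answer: -120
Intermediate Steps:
r(I) = -15 (r(I) = -4 - 11 = -15)
m = 8
r(-8)*m = -15*8 = -120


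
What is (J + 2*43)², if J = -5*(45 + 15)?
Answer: 45796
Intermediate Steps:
J = -300 (J = -5*60 = -300)
(J + 2*43)² = (-300 + 2*43)² = (-300 + 86)² = (-214)² = 45796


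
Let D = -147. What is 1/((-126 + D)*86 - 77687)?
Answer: -1/101165 ≈ -9.8848e-6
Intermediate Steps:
1/((-126 + D)*86 - 77687) = 1/((-126 - 147)*86 - 77687) = 1/(-273*86 - 77687) = 1/(-23478 - 77687) = 1/(-101165) = -1/101165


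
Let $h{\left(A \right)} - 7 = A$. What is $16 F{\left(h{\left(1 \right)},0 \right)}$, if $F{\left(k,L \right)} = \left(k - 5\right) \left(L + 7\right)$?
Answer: $336$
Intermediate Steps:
$h{\left(A \right)} = 7 + A$
$F{\left(k,L \right)} = \left(-5 + k\right) \left(7 + L\right)$
$16 F{\left(h{\left(1 \right)},0 \right)} = 16 \left(-35 - 0 + 7 \left(7 + 1\right) + 0 \left(7 + 1\right)\right) = 16 \left(-35 + 0 + 7 \cdot 8 + 0 \cdot 8\right) = 16 \left(-35 + 0 + 56 + 0\right) = 16 \cdot 21 = 336$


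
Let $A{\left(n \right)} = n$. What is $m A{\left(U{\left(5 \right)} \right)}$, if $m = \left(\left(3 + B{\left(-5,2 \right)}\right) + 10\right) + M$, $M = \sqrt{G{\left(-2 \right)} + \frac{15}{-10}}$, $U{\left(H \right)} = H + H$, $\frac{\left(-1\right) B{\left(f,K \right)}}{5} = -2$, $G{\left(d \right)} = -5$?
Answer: $230 + 5 i \sqrt{26} \approx 230.0 + 25.495 i$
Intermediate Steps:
$B{\left(f,K \right)} = 10$ ($B{\left(f,K \right)} = \left(-5\right) \left(-2\right) = 10$)
$U{\left(H \right)} = 2 H$
$M = \frac{i \sqrt{26}}{2}$ ($M = \sqrt{-5 + \frac{15}{-10}} = \sqrt{-5 + 15 \left(- \frac{1}{10}\right)} = \sqrt{-5 - \frac{3}{2}} = \sqrt{- \frac{13}{2}} = \frac{i \sqrt{26}}{2} \approx 2.5495 i$)
$m = 23 + \frac{i \sqrt{26}}{2}$ ($m = \left(\left(3 + 10\right) + 10\right) + \frac{i \sqrt{26}}{2} = \left(13 + 10\right) + \frac{i \sqrt{26}}{2} = 23 + \frac{i \sqrt{26}}{2} \approx 23.0 + 2.5495 i$)
$m A{\left(U{\left(5 \right)} \right)} = \left(23 + \frac{i \sqrt{26}}{2}\right) 2 \cdot 5 = \left(23 + \frac{i \sqrt{26}}{2}\right) 10 = 230 + 5 i \sqrt{26}$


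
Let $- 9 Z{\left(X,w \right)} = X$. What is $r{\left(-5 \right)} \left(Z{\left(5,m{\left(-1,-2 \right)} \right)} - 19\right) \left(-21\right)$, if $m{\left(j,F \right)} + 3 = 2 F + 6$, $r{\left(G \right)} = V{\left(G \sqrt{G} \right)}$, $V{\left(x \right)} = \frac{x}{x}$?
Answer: $\frac{1232}{3} \approx 410.67$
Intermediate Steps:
$V{\left(x \right)} = 1$
$r{\left(G \right)} = 1$
$m{\left(j,F \right)} = 3 + 2 F$ ($m{\left(j,F \right)} = -3 + \left(2 F + 6\right) = -3 + \left(6 + 2 F\right) = 3 + 2 F$)
$Z{\left(X,w \right)} = - \frac{X}{9}$
$r{\left(-5 \right)} \left(Z{\left(5,m{\left(-1,-2 \right)} \right)} - 19\right) \left(-21\right) = 1 \left(\left(- \frac{1}{9}\right) 5 - 19\right) \left(-21\right) = 1 \left(- \frac{5}{9} - 19\right) \left(-21\right) = 1 \left(- \frac{176}{9}\right) \left(-21\right) = \left(- \frac{176}{9}\right) \left(-21\right) = \frac{1232}{3}$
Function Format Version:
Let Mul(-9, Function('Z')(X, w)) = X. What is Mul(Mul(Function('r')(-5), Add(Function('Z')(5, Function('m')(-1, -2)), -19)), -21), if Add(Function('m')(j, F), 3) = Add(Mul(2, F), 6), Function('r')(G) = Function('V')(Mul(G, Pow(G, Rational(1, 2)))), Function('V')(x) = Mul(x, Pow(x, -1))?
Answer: Rational(1232, 3) ≈ 410.67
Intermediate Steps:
Function('V')(x) = 1
Function('r')(G) = 1
Function('m')(j, F) = Add(3, Mul(2, F)) (Function('m')(j, F) = Add(-3, Add(Mul(2, F), 6)) = Add(-3, Add(6, Mul(2, F))) = Add(3, Mul(2, F)))
Function('Z')(X, w) = Mul(Rational(-1, 9), X)
Mul(Mul(Function('r')(-5), Add(Function('Z')(5, Function('m')(-1, -2)), -19)), -21) = Mul(Mul(1, Add(Mul(Rational(-1, 9), 5), -19)), -21) = Mul(Mul(1, Add(Rational(-5, 9), -19)), -21) = Mul(Mul(1, Rational(-176, 9)), -21) = Mul(Rational(-176, 9), -21) = Rational(1232, 3)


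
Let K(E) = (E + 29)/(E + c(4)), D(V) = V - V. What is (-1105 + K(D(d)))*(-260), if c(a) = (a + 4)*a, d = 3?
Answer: 2296515/8 ≈ 2.8706e+5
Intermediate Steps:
D(V) = 0
c(a) = a*(4 + a) (c(a) = (4 + a)*a = a*(4 + a))
K(E) = (29 + E)/(32 + E) (K(E) = (E + 29)/(E + 4*(4 + 4)) = (29 + E)/(E + 4*8) = (29 + E)/(E + 32) = (29 + E)/(32 + E))
(-1105 + K(D(d)))*(-260) = (-1105 + (29 + 0)/(32 + 0))*(-260) = (-1105 + 29/32)*(-260) = -35331/32*(-260) = 2296515/8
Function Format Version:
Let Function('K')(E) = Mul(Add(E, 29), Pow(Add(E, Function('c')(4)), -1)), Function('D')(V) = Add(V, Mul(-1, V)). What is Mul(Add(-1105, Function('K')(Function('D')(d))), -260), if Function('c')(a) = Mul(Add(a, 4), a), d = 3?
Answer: Rational(2296515, 8) ≈ 2.8706e+5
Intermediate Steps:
Function('D')(V) = 0
Function('c')(a) = Mul(a, Add(4, a)) (Function('c')(a) = Mul(Add(4, a), a) = Mul(a, Add(4, a)))
Function('K')(E) = Mul(Pow(Add(32, E), -1), Add(29, E)) (Function('K')(E) = Mul(Add(E, 29), Pow(Add(E, Mul(4, Add(4, 4))), -1)) = Mul(Add(29, E), Pow(Add(E, Mul(4, 8)), -1)) = Mul(Add(29, E), Pow(Add(E, 32), -1)) = Mul(Add(29, E), Pow(Add(32, E), -1)) = Mul(Pow(Add(32, E), -1), Add(29, E)))
Mul(Add(-1105, Function('K')(Function('D')(d))), -260) = Mul(Add(-1105, Mul(Pow(Add(32, 0), -1), Add(29, 0))), -260) = Mul(Add(-1105, Mul(Pow(32, -1), 29)), -260) = Mul(Add(-1105, Mul(Rational(1, 32), 29)), -260) = Mul(Add(-1105, Rational(29, 32)), -260) = Mul(Rational(-35331, 32), -260) = Rational(2296515, 8)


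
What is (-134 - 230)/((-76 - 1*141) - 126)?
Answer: 52/49 ≈ 1.0612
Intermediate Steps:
(-134 - 230)/((-76 - 1*141) - 126) = -364/((-76 - 141) - 126) = -364/(-217 - 126) = -364/(-343) = -364*(-1/343) = 52/49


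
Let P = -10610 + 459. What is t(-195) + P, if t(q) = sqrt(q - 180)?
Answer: -10151 + 5*I*sqrt(15) ≈ -10151.0 + 19.365*I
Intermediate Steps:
t(q) = sqrt(-180 + q)
P = -10151
t(-195) + P = sqrt(-180 - 195) - 10151 = sqrt(-375) - 10151 = 5*I*sqrt(15) - 10151 = -10151 + 5*I*sqrt(15)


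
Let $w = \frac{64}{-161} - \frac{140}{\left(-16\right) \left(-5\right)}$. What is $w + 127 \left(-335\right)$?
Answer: $- \frac{27400363}{644} \approx -42547.0$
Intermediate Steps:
$w = - \frac{1383}{644}$ ($w = 64 \left(- \frac{1}{161}\right) - \frac{140}{80} = - \frac{64}{161} - \frac{7}{4} = - \frac{1383}{644} \approx -2.1475$)
$w + 127 \left(-335\right) = - \frac{1383}{644} + 127 \left(-335\right) = - \frac{1383}{644} - 42545 = - \frac{27400363}{644}$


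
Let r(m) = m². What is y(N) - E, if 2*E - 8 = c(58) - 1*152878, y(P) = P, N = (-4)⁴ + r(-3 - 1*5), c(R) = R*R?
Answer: 75073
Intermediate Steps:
c(R) = R²
N = 320 (N = (-4)⁴ + (-3 - 1*5)² = 256 + (-3 - 5)² = 256 + (-8)² = 256 + 64 = 320)
E = -74753 (E = 4 + (58² - 1*152878)/2 = 4 + (3364 - 152878)/2 = 4 + (½)*(-149514) = 4 - 74757 = -74753)
y(N) - E = 320 - 1*(-74753) = 320 + 74753 = 75073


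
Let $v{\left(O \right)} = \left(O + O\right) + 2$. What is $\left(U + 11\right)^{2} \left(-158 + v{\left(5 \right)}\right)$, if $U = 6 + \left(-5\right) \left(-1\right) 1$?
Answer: $-70664$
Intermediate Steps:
$U = 11$ ($U = 6 + 5 \cdot 1 = 6 + 5 = 11$)
$v{\left(O \right)} = 2 + 2 O$ ($v{\left(O \right)} = 2 O + 2 = 2 + 2 O$)
$\left(U + 11\right)^{2} \left(-158 + v{\left(5 \right)}\right) = \left(11 + 11\right)^{2} \left(-158 + \left(2 + 2 \cdot 5\right)\right) = 22^{2} \left(-158 + \left(2 + 10\right)\right) = 484 \left(-158 + 12\right) = 484 \left(-146\right) = -70664$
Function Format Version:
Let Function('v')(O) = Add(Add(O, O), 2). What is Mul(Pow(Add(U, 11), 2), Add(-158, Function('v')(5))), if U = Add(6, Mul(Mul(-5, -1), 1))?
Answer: -70664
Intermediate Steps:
U = 11 (U = Add(6, Mul(5, 1)) = Add(6, 5) = 11)
Function('v')(O) = Add(2, Mul(2, O)) (Function('v')(O) = Add(Mul(2, O), 2) = Add(2, Mul(2, O)))
Mul(Pow(Add(U, 11), 2), Add(-158, Function('v')(5))) = Mul(Pow(Add(11, 11), 2), Add(-158, Add(2, Mul(2, 5)))) = Mul(Pow(22, 2), Add(-158, Add(2, 10))) = Mul(484, Add(-158, 12)) = Mul(484, -146) = -70664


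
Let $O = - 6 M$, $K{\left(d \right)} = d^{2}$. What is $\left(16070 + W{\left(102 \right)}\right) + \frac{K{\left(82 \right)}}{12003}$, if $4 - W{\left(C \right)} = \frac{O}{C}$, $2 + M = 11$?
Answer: $\frac{3280138109}{204051} \approx 16075.0$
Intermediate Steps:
$M = 9$ ($M = -2 + 11 = 9$)
$O = -54$ ($O = \left(-6\right) 9 = -54$)
$W{\left(C \right)} = 4 + \frac{54}{C}$ ($W{\left(C \right)} = 4 - - \frac{54}{C} = 4 + \frac{54}{C}$)
$\left(16070 + W{\left(102 \right)}\right) + \frac{K{\left(82 \right)}}{12003} = \left(16070 + \left(4 + \frac{54}{102}\right)\right) + \frac{82^{2}}{12003} = \left(16070 + \left(4 + 54 \cdot \frac{1}{102}\right)\right) + 6724 \cdot \frac{1}{12003} = \left(16070 + \left(4 + \frac{9}{17}\right)\right) + \frac{6724}{12003} = \left(16070 + \frac{77}{17}\right) + \frac{6724}{12003} = \frac{273267}{17} + \frac{6724}{12003} = \frac{3280138109}{204051}$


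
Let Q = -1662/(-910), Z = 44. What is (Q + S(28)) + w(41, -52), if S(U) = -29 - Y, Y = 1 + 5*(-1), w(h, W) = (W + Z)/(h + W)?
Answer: -112344/5005 ≈ -22.446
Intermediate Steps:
w(h, W) = (44 + W)/(W + h) (w(h, W) = (W + 44)/(h + W) = (44 + W)/(W + h))
Y = -4 (Y = 1 - 5 = -4)
S(U) = -25 (S(U) = -29 - 1*(-4) = -29 + 4 = -25)
Q = 831/455 (Q = -1662*(-1/910) = 831/455 ≈ 1.8264)
(Q + S(28)) + w(41, -52) = (831/455 - 25) + (44 - 52)/(-52 + 41) = -10544/455 - 8/(-11) = -10544/455 - 1/11*(-8) = -10544/455 + 8/11 = -112344/5005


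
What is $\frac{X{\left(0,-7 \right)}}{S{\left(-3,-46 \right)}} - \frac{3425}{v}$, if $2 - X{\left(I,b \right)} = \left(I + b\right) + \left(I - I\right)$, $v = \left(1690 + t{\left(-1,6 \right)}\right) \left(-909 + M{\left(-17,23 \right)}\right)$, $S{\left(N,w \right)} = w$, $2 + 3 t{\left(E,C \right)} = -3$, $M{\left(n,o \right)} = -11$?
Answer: $- \frac{36057}{186392} \approx -0.19345$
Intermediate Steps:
$t{\left(E,C \right)} = - \frac{5}{3}$ ($t{\left(E,C \right)} = - \frac{2}{3} + \frac{1}{3} \left(-3\right) = - \frac{2}{3} - 1 = - \frac{5}{3}$)
$v = - \frac{4659800}{3}$ ($v = \left(1690 - \frac{5}{3}\right) \left(-909 - 11\right) = \frac{5065}{3} \left(-920\right) = - \frac{4659800}{3} \approx -1.5533 \cdot 10^{6}$)
$X{\left(I,b \right)} = 2 - I - b$ ($X{\left(I,b \right)} = 2 - \left(\left(I + b\right) + \left(I - I\right)\right) = 2 - \left(\left(I + b\right) + 0\right) = 2 - \left(I + b\right) = 2 - I - b$)
$\frac{X{\left(0,-7 \right)}}{S{\left(-3,-46 \right)}} - \frac{3425}{v} = \frac{2 - 0 - -7}{-46} - \frac{3425}{- \frac{4659800}{3}} = \left(2 + 0 + 7\right) \left(- \frac{1}{46}\right) - - \frac{411}{186392} = 9 \left(- \frac{1}{46}\right) + \frac{411}{186392} = - \frac{9}{46} + \frac{411}{186392} = - \frac{36057}{186392}$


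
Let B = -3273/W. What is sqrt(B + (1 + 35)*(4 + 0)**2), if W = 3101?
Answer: sqrt(5528782203)/3101 ≈ 23.978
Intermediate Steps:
B = -3273/3101 ≈ -1.0555
sqrt(B + (1 + 35)*(4 + 0)**2) = sqrt(-3273/3101 + (1 + 35)*(4 + 0)**2) = sqrt(-3273/3101 + 36*4**2) = sqrt(-3273/3101 + 36*16) = sqrt(-3273/3101 + 576) = sqrt(1782903/3101) = sqrt(5528782203)/3101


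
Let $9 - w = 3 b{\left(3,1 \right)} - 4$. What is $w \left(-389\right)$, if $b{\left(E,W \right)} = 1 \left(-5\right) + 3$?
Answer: $-7391$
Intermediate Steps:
$b{\left(E,W \right)} = -2$ ($b{\left(E,W \right)} = -5 + 3 = -2$)
$w = 19$ ($w = 9 - \left(3 \left(-2\right) - 4\right) = 9 - \left(-6 - 4\right) = 9 - -10 = 9 + 10 = 19$)
$w \left(-389\right) = 19 \left(-389\right) = -7391$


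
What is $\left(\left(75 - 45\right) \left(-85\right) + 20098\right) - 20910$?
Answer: $-3362$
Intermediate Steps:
$\left(\left(75 - 45\right) \left(-85\right) + 20098\right) - 20910 = \left(30 \left(-85\right) + 20098\right) - 20910 = \left(-2550 + 20098\right) - 20910 = 17548 - 20910 = -3362$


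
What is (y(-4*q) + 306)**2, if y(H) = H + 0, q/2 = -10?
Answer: 148996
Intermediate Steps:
q = -20 (q = 2*(-10) = -20)
y(H) = H
(y(-4*q) + 306)**2 = (-4*(-20) + 306)**2 = (80 + 306)**2 = 386**2 = 148996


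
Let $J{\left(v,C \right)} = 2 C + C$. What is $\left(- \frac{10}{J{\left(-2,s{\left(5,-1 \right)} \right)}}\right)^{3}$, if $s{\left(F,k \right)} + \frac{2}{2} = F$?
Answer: $- \frac{125}{216} \approx -0.5787$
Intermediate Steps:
$s{\left(F,k \right)} = -1 + F$
$J{\left(v,C \right)} = 3 C$
$\left(- \frac{10}{J{\left(-2,s{\left(5,-1 \right)} \right)}}\right)^{3} = \left(- \frac{10}{3 \left(-1 + 5\right)}\right)^{3} = \left(- \frac{10}{3 \cdot 4}\right)^{3} = \left(- \frac{10}{12}\right)^{3} = \left(\left(-10\right) \frac{1}{12}\right)^{3} = \left(- \frac{5}{6}\right)^{3} = - \frac{125}{216}$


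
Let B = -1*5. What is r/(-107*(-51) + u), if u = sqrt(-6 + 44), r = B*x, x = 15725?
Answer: -429056625/29778811 + 78625*sqrt(38)/29778811 ≈ -14.392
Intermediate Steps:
B = -5
r = -78625 (r = -5*15725 = -78625)
u = sqrt(38) ≈ 6.1644
r/(-107*(-51) + u) = -78625/(-107*(-51) + sqrt(38)) = -78625/(5457 + sqrt(38))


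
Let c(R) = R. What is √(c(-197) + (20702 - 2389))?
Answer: 2*√4529 ≈ 134.60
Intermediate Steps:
√(c(-197) + (20702 - 2389)) = √(-197 + (20702 - 2389)) = √(-197 + 18313) = √18116 = 2*√4529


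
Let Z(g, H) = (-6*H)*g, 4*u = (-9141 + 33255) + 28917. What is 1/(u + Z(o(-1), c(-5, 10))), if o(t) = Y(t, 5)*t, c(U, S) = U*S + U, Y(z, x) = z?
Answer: 4/54351 ≈ 7.3596e-5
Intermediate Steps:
c(U, S) = U + S*U (c(U, S) = S*U + U = U + S*U)
o(t) = t² (o(t) = t*t = t²)
u = 53031/4 (u = ((-9141 + 33255) + 28917)/4 = (24114 + 28917)/4 = (¼)*53031 = 53031/4 ≈ 13258.)
Z(g, H) = -6*H*g
1/(u + Z(o(-1), c(-5, 10))) = 1/(53031/4 - 6*(-5*(1 + 10))*(-1)²) = 1/(53031/4 - 6*(-5*11)*1) = 1/(53031/4 - 6*(-55)*1) = 1/(53031/4 + 330) = 1/(54351/4) = 4/54351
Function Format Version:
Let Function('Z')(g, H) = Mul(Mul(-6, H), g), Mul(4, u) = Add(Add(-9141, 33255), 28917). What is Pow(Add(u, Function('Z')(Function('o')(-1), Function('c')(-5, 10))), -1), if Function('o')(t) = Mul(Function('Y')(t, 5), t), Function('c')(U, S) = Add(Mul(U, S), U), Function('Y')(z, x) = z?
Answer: Rational(4, 54351) ≈ 7.3596e-5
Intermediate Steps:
Function('c')(U, S) = Add(U, Mul(S, U)) (Function('c')(U, S) = Add(Mul(S, U), U) = Add(U, Mul(S, U)))
Function('o')(t) = Pow(t, 2) (Function('o')(t) = Mul(t, t) = Pow(t, 2))
u = Rational(53031, 4) (u = Mul(Rational(1, 4), Add(Add(-9141, 33255), 28917)) = Mul(Rational(1, 4), Add(24114, 28917)) = Mul(Rational(1, 4), 53031) = Rational(53031, 4) ≈ 13258.)
Function('Z')(g, H) = Mul(-6, H, g)
Pow(Add(u, Function('Z')(Function('o')(-1), Function('c')(-5, 10))), -1) = Pow(Add(Rational(53031, 4), Mul(-6, Mul(-5, Add(1, 10)), Pow(-1, 2))), -1) = Pow(Add(Rational(53031, 4), Mul(-6, Mul(-5, 11), 1)), -1) = Pow(Add(Rational(53031, 4), Mul(-6, -55, 1)), -1) = Pow(Add(Rational(53031, 4), 330), -1) = Pow(Rational(54351, 4), -1) = Rational(4, 54351)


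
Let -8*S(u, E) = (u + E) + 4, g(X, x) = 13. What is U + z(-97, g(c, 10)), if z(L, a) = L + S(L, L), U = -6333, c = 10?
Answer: -25625/4 ≈ -6406.3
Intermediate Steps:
S(u, E) = -½ - E/8 - u/8 (S(u, E) = -((u + E) + 4)/8 = -((E + u) + 4)/8 = -(4 + E + u)/8 = -½ - E/8 - u/8)
z(L, a) = -½ + 3*L/4 (z(L, a) = L + (-½ - L/8 - L/8) = L + (-½ - L/4) = -½ + 3*L/4)
U + z(-97, g(c, 10)) = -6333 + (-½ + (¾)*(-97)) = -6333 + (-½ - 291/4) = -6333 - 293/4 = -25625/4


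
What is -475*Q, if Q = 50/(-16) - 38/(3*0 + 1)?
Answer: 156275/8 ≈ 19534.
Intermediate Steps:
Q = -329/8 (Q = 50*(-1/16) - 38/(0 + 1) = -25/8 - 38/1 = -25/8 - 38*1 = -25/8 - 38 = -329/8 ≈ -41.125)
-475*Q = -475*(-329/8) = 156275/8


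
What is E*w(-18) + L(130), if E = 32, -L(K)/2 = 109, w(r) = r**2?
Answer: 10150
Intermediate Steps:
L(K) = -218 (L(K) = -2*109 = -218)
E*w(-18) + L(130) = 32*(-18)**2 - 218 = 32*324 - 218 = 10368 - 218 = 10150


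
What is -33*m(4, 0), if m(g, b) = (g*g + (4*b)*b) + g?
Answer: -660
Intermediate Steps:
m(g, b) = g + g² + 4*b² (m(g, b) = (g² + 4*b²) + g = g + g² + 4*b²)
-33*m(4, 0) = -33*(4 + 4² + 4*0²) = -33*(4 + 16 + 4*0) = -33*(4 + 16 + 0) = -33*20 = -660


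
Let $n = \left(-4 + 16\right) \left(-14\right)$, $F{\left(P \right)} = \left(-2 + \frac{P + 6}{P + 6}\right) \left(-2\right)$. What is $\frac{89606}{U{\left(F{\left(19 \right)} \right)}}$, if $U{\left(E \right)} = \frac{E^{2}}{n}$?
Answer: $-3763452$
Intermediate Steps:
$F{\left(P \right)} = 2$ ($F{\left(P \right)} = \left(-2 + \frac{6 + P}{6 + P}\right) \left(-2\right) = \left(-2 + 1\right) \left(-2\right) = \left(-1\right) \left(-2\right) = 2$)
$n = -168$ ($n = 12 \left(-14\right) = -168$)
$U{\left(E \right)} = - \frac{E^{2}}{168}$ ($U{\left(E \right)} = \frac{E^{2}}{-168} = E^{2} \left(- \frac{1}{168}\right) = - \frac{E^{2}}{168}$)
$\frac{89606}{U{\left(F{\left(19 \right)} \right)}} = \frac{89606}{\left(- \frac{1}{168}\right) 2^{2}} = \frac{89606}{\left(- \frac{1}{168}\right) 4} = \frac{89606}{- \frac{1}{42}} = 89606 \left(-42\right) = -3763452$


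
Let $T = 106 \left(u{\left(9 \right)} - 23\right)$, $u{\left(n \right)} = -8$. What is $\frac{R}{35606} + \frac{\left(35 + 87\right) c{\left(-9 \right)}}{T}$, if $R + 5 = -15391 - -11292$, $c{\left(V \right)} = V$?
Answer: $\frac{336969}{1539491} \approx 0.21888$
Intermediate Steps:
$R = -4104$ ($R = -5 - 4099 = -4104$)
$T = -3286$ ($T = 106 \left(-8 - 23\right) = 106 \left(-31\right) = -3286$)
$\frac{R}{35606} + \frac{\left(35 + 87\right) c{\left(-9 \right)}}{T} = - \frac{4104}{35606} + \frac{\left(35 + 87\right) \left(-9\right)}{-3286} = \left(-4104\right) \frac{1}{35606} + 122 \left(-9\right) \left(- \frac{1}{3286}\right) = - \frac{108}{937} - - \frac{549}{1643} = - \frac{108}{937} + \frac{549}{1643} = \frac{336969}{1539491}$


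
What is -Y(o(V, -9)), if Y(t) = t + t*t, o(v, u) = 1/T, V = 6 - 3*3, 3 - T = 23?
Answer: 19/400 ≈ 0.047500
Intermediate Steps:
T = -20 (T = 3 - 1*23 = 3 - 23 = -20)
V = -3 (V = 6 - 9 = -3)
o(v, u) = -1/20 (o(v, u) = 1/(-20) = -1/20)
Y(t) = t + t²
-Y(o(V, -9)) = -(-1)*(1 - 1/20)/20 = -(-1)*19/(20*20) = -1*(-19/400) = 19/400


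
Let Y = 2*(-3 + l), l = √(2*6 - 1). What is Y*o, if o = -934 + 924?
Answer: 60 - 20*√11 ≈ -6.3325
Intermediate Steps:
l = √11 (l = √(12 - 1) = √11 ≈ 3.3166)
o = -10
Y = -6 + 2*√11 (Y = 2*(-3 + √11) = -6 + 2*√11 ≈ 0.63325)
Y*o = (-6 + 2*√11)*(-10) = 60 - 20*√11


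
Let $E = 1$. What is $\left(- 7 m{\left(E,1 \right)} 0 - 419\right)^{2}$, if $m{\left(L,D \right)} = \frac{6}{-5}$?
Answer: $175561$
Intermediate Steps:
$m{\left(L,D \right)} = - \frac{6}{5}$ ($m{\left(L,D \right)} = 6 \left(- \frac{1}{5}\right) = - \frac{6}{5}$)
$\left(- 7 m{\left(E,1 \right)} 0 - 419\right)^{2} = \left(\left(-7\right) \left(- \frac{6}{5}\right) 0 - 419\right)^{2} = \left(\frac{42}{5} \cdot 0 - 419\right)^{2} = \left(0 - 419\right)^{2} = \left(-419\right)^{2} = 175561$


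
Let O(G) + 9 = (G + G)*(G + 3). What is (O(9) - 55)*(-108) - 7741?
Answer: -24157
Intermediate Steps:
O(G) = -9 + 2*G*(3 + G) (O(G) = -9 + (G + G)*(G + 3) = -9 + (2*G)*(3 + G) = -9 + 2*G*(3 + G))
(O(9) - 55)*(-108) - 7741 = ((-9 + 2*9² + 6*9) - 55)*(-108) - 7741 = ((-9 + 2*81 + 54) - 55)*(-108) - 7741 = ((-9 + 162 + 54) - 55)*(-108) - 7741 = (207 - 55)*(-108) - 7741 = 152*(-108) - 7741 = -16416 - 7741 = -24157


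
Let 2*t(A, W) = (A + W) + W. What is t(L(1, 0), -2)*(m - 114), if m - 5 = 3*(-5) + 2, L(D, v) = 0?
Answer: 244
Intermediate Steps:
m = -8 (m = 5 + (3*(-5) + 2) = 5 + (-15 + 2) = 5 - 13 = -8)
t(A, W) = W + A/2 (t(A, W) = ((A + W) + W)/2 = (A + 2*W)/2 = W + A/2)
t(L(1, 0), -2)*(m - 114) = (-2 + (½)*0)*(-8 - 114) = (-2 + 0)*(-122) = -2*(-122) = 244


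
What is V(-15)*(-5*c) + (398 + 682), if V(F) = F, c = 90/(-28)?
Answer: 11745/14 ≈ 838.93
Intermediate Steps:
c = -45/14 (c = 90*(-1/28) = -45/14 ≈ -3.2143)
V(-15)*(-5*c) + (398 + 682) = -(-75)*(-45)/14 + (398 + 682) = -15*225/14 + 1080 = -3375/14 + 1080 = 11745/14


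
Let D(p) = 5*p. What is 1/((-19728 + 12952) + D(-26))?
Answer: -1/6906 ≈ -0.00014480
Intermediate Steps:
1/((-19728 + 12952) + D(-26)) = 1/((-19728 + 12952) + 5*(-26)) = 1/(-6776 - 130) = 1/(-6906) = -1/6906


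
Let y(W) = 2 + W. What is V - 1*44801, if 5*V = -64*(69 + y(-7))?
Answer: -228101/5 ≈ -45620.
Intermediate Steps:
V = -4096/5 (V = (-64*(69 + (2 - 7)))/5 = (-64*(69 - 5))/5 = (-64*64)/5 = (1/5)*(-4096) = -4096/5 ≈ -819.20)
V - 1*44801 = -4096/5 - 1*44801 = -4096/5 - 44801 = -228101/5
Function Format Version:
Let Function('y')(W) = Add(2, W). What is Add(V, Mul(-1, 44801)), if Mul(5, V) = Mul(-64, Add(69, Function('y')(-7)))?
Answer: Rational(-228101, 5) ≈ -45620.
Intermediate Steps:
V = Rational(-4096, 5) (V = Mul(Rational(1, 5), Mul(-64, Add(69, Add(2, -7)))) = Mul(Rational(1, 5), Mul(-64, Add(69, -5))) = Mul(Rational(1, 5), Mul(-64, 64)) = Mul(Rational(1, 5), -4096) = Rational(-4096, 5) ≈ -819.20)
Add(V, Mul(-1, 44801)) = Add(Rational(-4096, 5), Mul(-1, 44801)) = Add(Rational(-4096, 5), -44801) = Rational(-228101, 5)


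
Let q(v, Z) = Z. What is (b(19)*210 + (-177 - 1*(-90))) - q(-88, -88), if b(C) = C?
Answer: 3991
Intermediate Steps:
(b(19)*210 + (-177 - 1*(-90))) - q(-88, -88) = (19*210 + (-177 - 1*(-90))) - 1*(-88) = (3990 + (-177 + 90)) + 88 = (3990 - 87) + 88 = 3903 + 88 = 3991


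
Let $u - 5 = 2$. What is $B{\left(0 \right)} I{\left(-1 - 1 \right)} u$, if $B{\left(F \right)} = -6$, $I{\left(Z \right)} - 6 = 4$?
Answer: $-420$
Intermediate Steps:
$I{\left(Z \right)} = 10$ ($I{\left(Z \right)} = 6 + 4 = 10$)
$u = 7$ ($u = 5 + 2 = 7$)
$B{\left(0 \right)} I{\left(-1 - 1 \right)} u = \left(-6\right) 10 \cdot 7 = \left(-60\right) 7 = -420$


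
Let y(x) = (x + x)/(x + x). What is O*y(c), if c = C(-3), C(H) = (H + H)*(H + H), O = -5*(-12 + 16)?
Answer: -20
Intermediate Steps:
O = -20 (O = -5*4 = -20)
C(H) = 4*H**2 (C(H) = (2*H)*(2*H) = 4*H**2)
c = 36 (c = 4*(-3)**2 = 4*9 = 36)
y(x) = 1 (y(x) = (2*x)/((2*x)) = (2*x)*(1/(2*x)) = 1)
O*y(c) = -20*1 = -20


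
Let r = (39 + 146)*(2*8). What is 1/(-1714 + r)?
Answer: 1/1246 ≈ 0.00080257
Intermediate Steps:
r = 2960 (r = 185*16 = 2960)
1/(-1714 + r) = 1/(-1714 + 2960) = 1/1246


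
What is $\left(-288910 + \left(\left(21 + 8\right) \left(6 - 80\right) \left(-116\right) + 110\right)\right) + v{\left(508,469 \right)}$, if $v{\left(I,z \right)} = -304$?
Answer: $-40168$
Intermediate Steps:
$\left(-288910 + \left(\left(21 + 8\right) \left(6 - 80\right) \left(-116\right) + 110\right)\right) + v{\left(508,469 \right)} = \left(-288910 + \left(\left(21 + 8\right) \left(6 - 80\right) \left(-116\right) + 110\right)\right) - 304 = \left(-288910 + \left(29 \left(-74\right) \left(-116\right) + 110\right)\right) - 304 = \left(-288910 + \left(\left(-2146\right) \left(-116\right) + 110\right)\right) - 304 = \left(-288910 + \left(248936 + 110\right)\right) - 304 = \left(-288910 + 249046\right) - 304 = -39864 - 304 = -40168$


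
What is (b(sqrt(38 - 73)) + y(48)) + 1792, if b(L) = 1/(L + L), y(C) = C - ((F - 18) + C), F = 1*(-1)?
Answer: 1811 - I*sqrt(35)/70 ≈ 1811.0 - 0.084515*I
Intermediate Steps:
F = -1
y(C) = 19 (y(C) = C - ((-1 - 18) + C) = C - (-19 + C) = C + (19 - C) = 19)
b(L) = 1/(2*L)
(b(sqrt(38 - 73)) + y(48)) + 1792 = (1/(2*(sqrt(38 - 73))) + 19) + 1792 = (1/(2*(sqrt(-35))) + 19) + 1792 = (1/(2*((I*sqrt(35)))) + 19) + 1792 = ((-I*sqrt(35)/35)/2 + 19) + 1792 = (-I*sqrt(35)/70 + 19) + 1792 = (19 - I*sqrt(35)/70) + 1792 = 1811 - I*sqrt(35)/70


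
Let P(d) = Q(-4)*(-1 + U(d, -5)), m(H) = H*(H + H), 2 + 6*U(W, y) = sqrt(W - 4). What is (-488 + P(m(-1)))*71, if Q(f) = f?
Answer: -102808/3 - 142*I*sqrt(2)/3 ≈ -34269.0 - 66.939*I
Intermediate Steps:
U(W, y) = -1/3 + sqrt(-4 + W)/6 (U(W, y) = -1/3 + sqrt(W - 4)/6 = -1/3 + sqrt(-4 + W)/6)
m(H) = 2*H**2 (m(H) = H*(2*H) = 2*H**2)
P(d) = 16/3 - 2*sqrt(-4 + d)/3 (P(d) = -4*(-1 + (-1/3 + sqrt(-4 + d)/6)) = -4*(-4/3 + sqrt(-4 + d)/6) = 16/3 - 2*sqrt(-4 + d)/3)
(-488 + P(m(-1)))*71 = (-488 + (16/3 - 2*sqrt(-4 + 2*(-1)**2)/3))*71 = (-488 + (16/3 - 2*sqrt(-4 + 2*1)/3))*71 = (-488 + (16/3 - 2*sqrt(-4 + 2)/3))*71 = (-488 + (16/3 - 2*I*sqrt(2)/3))*71 = (-1448/3 - 2*I*sqrt(2)/3)*71 = -102808/3 - 142*I*sqrt(2)/3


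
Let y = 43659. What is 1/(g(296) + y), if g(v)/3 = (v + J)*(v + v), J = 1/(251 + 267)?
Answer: 7/3985509 ≈ 1.7564e-6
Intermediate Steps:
J = 1/518 ≈ 0.0019305
g(v) = 6*v*(1/518 + v) (g(v) = 3*((v + 1/518)*(v + v)) = 3*((1/518 + v)*(2*v)) = 3*(2*v*(1/518 + v)) = 6*v*(1/518 + v))
1/(g(296) + y) = 1/((3/259)*296*(1 + 518*296) + 43659) = 1/((3/259)*296*(1 + 153328) + 43659) = 1/((3/259)*296*153329 + 43659) = 1/(3679896/7 + 43659) = 1/(3985509/7) = 7/3985509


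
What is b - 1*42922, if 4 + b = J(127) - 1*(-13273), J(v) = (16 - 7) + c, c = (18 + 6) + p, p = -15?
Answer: -29635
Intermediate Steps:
c = 9 (c = (18 + 6) - 15 = 24 - 15 = 9)
J(v) = 18 (J(v) = (16 - 7) + 9 = 9 + 9 = 18)
b = 13287 (b = -4 + (18 - 1*(-13273)) = -4 + (18 + 13273) = -4 + 13291 = 13287)
b - 1*42922 = 13287 - 1*42922 = 13287 - 42922 = -29635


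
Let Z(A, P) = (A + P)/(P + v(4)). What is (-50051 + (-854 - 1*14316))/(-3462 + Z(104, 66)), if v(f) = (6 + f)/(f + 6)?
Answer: 4369807/231784 ≈ 18.853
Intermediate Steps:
v(f) = 1 (v(f) = (6 + f)/(6 + f) = 1)
Z(A, P) = (A + P)/(1 + P) (Z(A, P) = (A + P)/(P + 1) = (A + P)/(1 + P))
(-50051 + (-854 - 1*14316))/(-3462 + Z(104, 66)) = (-50051 + (-854 - 1*14316))/(-3462 + (104 + 66)/(1 + 66)) = (-50051 + (-854 - 14316))/(-3462 + 170/67) = (-50051 - 15170)/(-3462 + (1/67)*170) = -65221/(-3462 + 170/67) = -65221/(-231784/67) = -65221*(-67/231784) = 4369807/231784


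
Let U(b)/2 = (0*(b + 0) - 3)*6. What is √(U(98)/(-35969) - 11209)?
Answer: I*√14501854988965/35969 ≈ 105.87*I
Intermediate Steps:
U(b) = -36 (U(b) = 2*((0*(b + 0) - 3)*6) = 2*((0*b - 3)*6) = 2*((0 - 3)*6) = 2*(-3*6) = 2*(-18) = -36)
√(U(98)/(-35969) - 11209) = √(-36/(-35969) - 11209) = √(-36*(-1/35969) - 11209) = √(36/35969 - 11209) = √(-403176485/35969) = I*√14501854988965/35969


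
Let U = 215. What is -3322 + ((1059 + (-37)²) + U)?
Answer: -679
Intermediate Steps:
-3322 + ((1059 + (-37)²) + U) = -3322 + ((1059 + (-37)²) + 215) = -3322 + ((1059 + 1369) + 215) = -3322 + (2428 + 215) = -3322 + 2643 = -679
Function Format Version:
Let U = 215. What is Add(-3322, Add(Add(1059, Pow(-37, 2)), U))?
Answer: -679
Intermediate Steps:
Add(-3322, Add(Add(1059, Pow(-37, 2)), U)) = Add(-3322, Add(Add(1059, Pow(-37, 2)), 215)) = Add(-3322, Add(Add(1059, 1369), 215)) = Add(-3322, Add(2428, 215)) = Add(-3322, 2643) = -679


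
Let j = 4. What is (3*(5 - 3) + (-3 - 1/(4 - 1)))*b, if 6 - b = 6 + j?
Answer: -32/3 ≈ -10.667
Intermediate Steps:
b = -4 (b = 6 - (6 + 4) = 6 - 1*10 = 6 - 10 = -4)
(3*(5 - 3) + (-3 - 1/(4 - 1)))*b = (3*(5 - 3) + (-3 - 1/(4 - 1)))*(-4) = (3*2 + (-3 - 1/3))*(-4) = (6 + (-3 - 1*⅓))*(-4) = (6 + (-3 - ⅓))*(-4) = (6 - 10/3)*(-4) = (8/3)*(-4) = -32/3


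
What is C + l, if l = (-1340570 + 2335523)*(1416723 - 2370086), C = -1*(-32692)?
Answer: -948551344247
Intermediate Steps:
C = 32692
l = -948551376939 (l = 994953*(-953363) = -948551376939)
C + l = 32692 - 948551376939 = -948551344247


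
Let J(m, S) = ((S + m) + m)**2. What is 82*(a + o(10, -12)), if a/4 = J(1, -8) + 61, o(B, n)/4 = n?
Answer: 27880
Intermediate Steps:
o(B, n) = 4*n
J(m, S) = (S + 2*m)**2
a = 388 (a = 4*((-8 + 2*1)**2 + 61) = 4*((-8 + 2)**2 + 61) = 4*((-6)**2 + 61) = 4*(36 + 61) = 4*97 = 388)
82*(a + o(10, -12)) = 82*(388 + 4*(-12)) = 82*(388 - 48) = 82*340 = 27880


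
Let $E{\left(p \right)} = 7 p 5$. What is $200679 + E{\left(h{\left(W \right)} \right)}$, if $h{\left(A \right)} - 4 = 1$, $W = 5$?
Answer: $200854$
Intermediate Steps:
$h{\left(A \right)} = 5$ ($h{\left(A \right)} = 4 + 1 = 5$)
$E{\left(p \right)} = 35 p$
$200679 + E{\left(h{\left(W \right)} \right)} = 200679 + 35 \cdot 5 = 200679 + 175 = 200854$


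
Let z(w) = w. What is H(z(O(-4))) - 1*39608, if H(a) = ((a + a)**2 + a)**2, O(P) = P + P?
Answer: 21896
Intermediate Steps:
O(P) = 2*P
H(a) = (a + 4*a**2)**2 (H(a) = ((2*a)**2 + a)**2 = (4*a**2 + a)**2 = (a + 4*a**2)**2)
H(z(O(-4))) - 1*39608 = (2*(-4))**2*(1 + 4*(2*(-4)))**2 - 1*39608 = (-8)**2*(1 + 4*(-8))**2 - 39608 = 64*(1 - 32)**2 - 39608 = 64*(-31)**2 - 39608 = 64*961 - 39608 = 61504 - 39608 = 21896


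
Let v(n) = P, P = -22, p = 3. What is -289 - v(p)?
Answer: -267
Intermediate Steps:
v(n) = -22
-289 - v(p) = -289 - 1*(-22) = -289 + 22 = -267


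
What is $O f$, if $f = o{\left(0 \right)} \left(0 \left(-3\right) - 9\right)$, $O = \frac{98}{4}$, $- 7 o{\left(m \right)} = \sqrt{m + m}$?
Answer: $0$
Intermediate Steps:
$o{\left(m \right)} = - \frac{\sqrt{2} \sqrt{m}}{7}$ ($o{\left(m \right)} = - \frac{\sqrt{m + m}}{7} = - \frac{\sqrt{2 m}}{7} = - \frac{\sqrt{2} \sqrt{m}}{7}$)
$O = \frac{49}{2}$ ($O = 98 \cdot \frac{1}{4} = \frac{49}{2} \approx 24.5$)
$f = 0$ ($f = - \frac{\sqrt{2} \sqrt{0}}{7} \left(0 \left(-3\right) - 9\right) = \left(- \frac{1}{7}\right) \sqrt{2} \cdot 0 \left(0 - 9\right) = 0 \left(-9\right) = 0$)
$O f = \frac{49}{2} \cdot 0 = 0$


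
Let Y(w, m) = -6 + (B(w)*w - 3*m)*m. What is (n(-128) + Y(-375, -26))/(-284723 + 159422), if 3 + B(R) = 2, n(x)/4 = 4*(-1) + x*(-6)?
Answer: 8728/125301 ≈ 0.069656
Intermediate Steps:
n(x) = -16 - 24*x (n(x) = 4*(4*(-1) + x*(-6)) = 4*(-4 - 6*x) = -16 - 24*x)
B(R) = -1 (B(R) = -3 + 2 = -1)
Y(w, m) = -6 + m*(-w - 3*m) (Y(w, m) = -6 + (-w - 3*m)*m = -6 + m*(-w - 3*m))
(n(-128) + Y(-375, -26))/(-284723 + 159422) = ((-16 - 24*(-128)) + (-6 - 3*(-26)**2 - 1*(-26)*(-375)))/(-284723 + 159422) = ((-16 + 3072) + (-6 - 3*676 - 9750))/(-125301) = (3056 + (-6 - 2028 - 9750))*(-1/125301) = (3056 - 11784)*(-1/125301) = -8728*(-1/125301) = 8728/125301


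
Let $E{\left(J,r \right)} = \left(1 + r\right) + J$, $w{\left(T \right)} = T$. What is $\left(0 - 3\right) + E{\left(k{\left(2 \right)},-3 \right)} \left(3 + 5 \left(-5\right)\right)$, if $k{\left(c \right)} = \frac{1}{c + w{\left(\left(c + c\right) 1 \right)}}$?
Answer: $\frac{112}{3} \approx 37.333$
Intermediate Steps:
$k{\left(c \right)} = \frac{1}{3 c}$ ($k{\left(c \right)} = \frac{1}{c + \left(c + c\right) 1} = \frac{1}{c + 2 c 1} = \frac{1}{c + 2 c} = \frac{1}{3 c}$)
$E{\left(J,r \right)} = 1 + J + r$
$\left(0 - 3\right) + E{\left(k{\left(2 \right)},-3 \right)} \left(3 + 5 \left(-5\right)\right) = \left(0 - 3\right) + \left(1 + \frac{1}{3 \cdot 2} - 3\right) \left(3 + 5 \left(-5\right)\right) = \left(0 - 3\right) + \left(1 + \frac{1}{3} \cdot \frac{1}{2} - 3\right) \left(3 - 25\right) = -3 + \left(1 + \frac{1}{6} - 3\right) \left(-22\right) = -3 - - \frac{121}{3} = -3 + \frac{121}{3} = \frac{112}{3}$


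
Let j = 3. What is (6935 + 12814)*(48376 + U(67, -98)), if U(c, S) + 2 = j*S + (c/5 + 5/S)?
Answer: 465399819009/490 ≈ 9.4980e+8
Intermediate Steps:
U(c, S) = -2 + 3*S + 5/S + c/5 (U(c, S) = -2 + (3*S + (c/5 + 5/S)) = -2 + (3*S + (5/S + c/5)) = -2 + (3*S + 5/S + c/5) = -2 + 3*S + 5/S + c/5)
(6935 + 12814)*(48376 + U(67, -98)) = (6935 + 12814)*(48376 + (-2 + 3*(-98) + 5/(-98) + (1/5)*67)) = 19749*(48376 + (-2 - 294 + 5*(-1/98) + 67/5)) = 19749*(48376 + (-2 - 294 - 5/98 + 67/5)) = 19749*(48376 - 138499/490) = 19749*(23565741/490) = 465399819009/490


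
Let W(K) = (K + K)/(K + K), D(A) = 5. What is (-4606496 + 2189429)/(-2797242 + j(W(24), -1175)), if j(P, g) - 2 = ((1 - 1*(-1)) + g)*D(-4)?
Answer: 2417067/2803105 ≈ 0.86228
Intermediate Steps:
W(K) = 1 (W(K) = (2*K)/((2*K)) = (2*K)*(1/(2*K)) = 1)
j(P, g) = 12 + 5*g (j(P, g) = 2 + ((1 - 1*(-1)) + g)*5 = 2 + ((1 + 1) + g)*5 = 2 + (2 + g)*5 = 2 + (10 + 5*g) = 12 + 5*g)
(-4606496 + 2189429)/(-2797242 + j(W(24), -1175)) = (-4606496 + 2189429)/(-2797242 + (12 + 5*(-1175))) = -2417067/(-2797242 + (12 - 5875)) = -2417067/(-2797242 - 5863) = -2417067/(-2803105) = -2417067*(-1/2803105) = 2417067/2803105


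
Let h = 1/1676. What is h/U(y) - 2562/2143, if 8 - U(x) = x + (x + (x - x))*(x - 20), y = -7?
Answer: -747142831/624950232 ≈ -1.1955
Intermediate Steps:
U(x) = 8 - x - x*(-20 + x) (U(x) = 8 - (x + (x + (x - x))*(x - 20)) = 8 - (x + (x + 0)*(-20 + x)) = 8 - (x + x*(-20 + x)) = 8 + (-x - x*(-20 + x)) = 8 - x - x*(-20 + x))
h = 1/1676 ≈ 0.00059666
h/U(y) - 2562/2143 = 1/(1676*(8 - 1*(-7)² + 19*(-7))) - 2562/2143 = 1/(1676*(8 - 1*49 - 133)) - 2562*1/2143 = 1/(1676*(8 - 49 - 133)) - 2562/2143 = (1/1676)/(-174) - 2562/2143 = (1/1676)*(-1/174) - 2562/2143 = -1/291624 - 2562/2143 = -747142831/624950232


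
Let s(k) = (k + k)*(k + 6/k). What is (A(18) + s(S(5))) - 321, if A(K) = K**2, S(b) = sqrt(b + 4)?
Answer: 33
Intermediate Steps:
S(b) = sqrt(4 + b)
s(k) = 2*k*(k + 6/k) (s(k) = (2*k)*(k + 6/k) = 2*k*(k + 6/k))
(A(18) + s(S(5))) - 321 = (18**2 + (12 + 2*(sqrt(4 + 5))**2)) - 321 = (324 + (12 + 2*(sqrt(9))**2)) - 321 = (324 + (12 + 2*3**2)) - 321 = (324 + (12 + 2*9)) - 321 = (324 + (12 + 18)) - 321 = (324 + 30) - 321 = 354 - 321 = 33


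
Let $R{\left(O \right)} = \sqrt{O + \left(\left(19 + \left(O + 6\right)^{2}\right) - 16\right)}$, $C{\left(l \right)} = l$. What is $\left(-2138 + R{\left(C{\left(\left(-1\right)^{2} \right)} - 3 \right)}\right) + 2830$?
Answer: $692 + \sqrt{17} \approx 696.12$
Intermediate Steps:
$R{\left(O \right)} = \sqrt{3 + O + \left(6 + O\right)^{2}}$ ($R{\left(O \right)} = \sqrt{O + \left(\left(19 + \left(6 + O\right)^{2}\right) - 16\right)} = \sqrt{O + \left(3 + \left(6 + O\right)^{2}\right)} = \sqrt{3 + O + \left(6 + O\right)^{2}}$)
$\left(-2138 + R{\left(C{\left(\left(-1\right)^{2} \right)} - 3 \right)}\right) + 2830 = \left(-2138 + \sqrt{3 + \left(\left(-1\right)^{2} - 3\right) + \left(6 + \left(\left(-1\right)^{2} - 3\right)\right)^{2}}\right) + 2830 = \left(-2138 + \sqrt{3 + \left(1 - 3\right) + \left(6 + \left(1 - 3\right)\right)^{2}}\right) + 2830 = \left(-2138 + \sqrt{3 - 2 + \left(6 - 2\right)^{2}}\right) + 2830 = \left(-2138 + \sqrt{3 - 2 + 4^{2}}\right) + 2830 = \left(-2138 + \sqrt{3 - 2 + 16}\right) + 2830 = \left(-2138 + \sqrt{17}\right) + 2830 = 692 + \sqrt{17}$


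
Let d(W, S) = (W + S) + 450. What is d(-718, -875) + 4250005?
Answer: 4248862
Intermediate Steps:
d(W, S) = 450 + S + W (d(W, S) = (S + W) + 450 = 450 + S + W)
d(-718, -875) + 4250005 = (450 - 875 - 718) + 4250005 = -1143 + 4250005 = 4248862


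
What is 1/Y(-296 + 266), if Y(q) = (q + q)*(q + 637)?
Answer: -1/36420 ≈ -2.7457e-5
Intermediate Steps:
Y(q) = 2*q*(637 + q) (Y(q) = (2*q)*(637 + q) = 2*q*(637 + q))
1/Y(-296 + 266) = 1/(2*(-296 + 266)*(637 + (-296 + 266))) = 1/(2*(-30)*(637 - 30)) = 1/(2*(-30)*607) = 1/(-36420) = -1/36420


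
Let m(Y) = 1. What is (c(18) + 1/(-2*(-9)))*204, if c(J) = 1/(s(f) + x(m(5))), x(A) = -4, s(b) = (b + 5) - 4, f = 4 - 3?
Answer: -272/3 ≈ -90.667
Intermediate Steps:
f = 1
s(b) = 1 + b (s(b) = (5 + b) - 4 = 1 + b)
c(J) = -½ (c(J) = 1/((1 + 1) - 4) = 1/(2 - 4) = 1/(-2) = -½)
(c(18) + 1/(-2*(-9)))*204 = (-½ + 1/(-2*(-9)))*204 = (-½ + 1/18)*204 = -4/9*204 = -272/3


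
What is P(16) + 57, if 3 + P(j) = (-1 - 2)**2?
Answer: 63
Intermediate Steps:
P(j) = 6 (P(j) = -3 + (-1 - 2)**2 = -3 + (-3)**2 = -3 + 9 = 6)
P(16) + 57 = 6 + 57 = 63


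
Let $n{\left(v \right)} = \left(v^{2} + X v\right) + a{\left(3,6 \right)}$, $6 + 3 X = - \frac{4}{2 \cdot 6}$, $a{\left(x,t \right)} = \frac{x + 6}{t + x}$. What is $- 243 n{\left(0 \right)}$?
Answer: $-243$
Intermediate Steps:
$a{\left(x,t \right)} = \frac{6 + x}{t + x}$
$X = - \frac{19}{9}$ ($X = -2 + \frac{\left(-4\right) \frac{1}{2 \cdot 6}}{3} = -2 + \frac{\left(-4\right) \frac{1}{12}}{3} = -2 + \frac{1}{3} \left(- \frac{1}{3}\right) = -2 - \frac{1}{9} = - \frac{19}{9} \approx -2.1111$)
$n{\left(v \right)} = 1 + v^{2} - \frac{19 v}{9}$ ($n{\left(v \right)} = \left(v^{2} - \frac{19 v}{9}\right) + \frac{6 + 3}{6 + 3} = \left(v^{2} - \frac{19 v}{9}\right) + \frac{1}{9} \cdot 9 = \left(v^{2} - \frac{19 v}{9}\right) + 1 = 1 + v^{2} - \frac{19 v}{9}$)
$- 243 n{\left(0 \right)} = - 243 \left(1 + 0^{2} - 0\right) = - 243 \left(1 + 0 + 0\right) = \left(-243\right) 1 = -243$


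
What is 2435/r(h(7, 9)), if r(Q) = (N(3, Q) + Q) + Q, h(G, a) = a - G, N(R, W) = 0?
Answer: 2435/4 ≈ 608.75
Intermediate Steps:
r(Q) = 2*Q (r(Q) = (0 + Q) + Q = Q + Q = 2*Q)
2435/r(h(7, 9)) = 2435/((2*(9 - 1*7))) = 2435/((2*(9 - 7))) = 2435/((2*2)) = 2435/4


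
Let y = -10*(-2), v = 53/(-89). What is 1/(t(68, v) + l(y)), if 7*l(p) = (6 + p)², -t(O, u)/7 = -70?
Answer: 7/4106 ≈ 0.0017048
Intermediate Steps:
v = -53/89 (v = 53*(-1/89) = -53/89 ≈ -0.59551)
t(O, u) = 490 (t(O, u) = -7*(-70) = 490)
y = 20
l(p) = (6 + p)²/7
1/(t(68, v) + l(y)) = 1/(490 + (6 + 20)²/7) = 1/(490 + (⅐)*26²) = 1/(490 + (⅐)*676) = 1/(490 + 676/7) = 1/(4106/7) = 7/4106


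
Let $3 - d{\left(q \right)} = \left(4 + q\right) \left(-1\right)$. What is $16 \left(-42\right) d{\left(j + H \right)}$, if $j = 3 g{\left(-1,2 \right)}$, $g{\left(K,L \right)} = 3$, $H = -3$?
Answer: $-8736$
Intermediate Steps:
$j = 9$ ($j = 3 \cdot 3 = 9$)
$d{\left(q \right)} = 7 + q$ ($d{\left(q \right)} = 3 - \left(4 + q\right) \left(-1\right) = 3 - \left(-4 - q\right) = 3 + \left(4 + q\right) = 7 + q$)
$16 \left(-42\right) d{\left(j + H \right)} = 16 \left(-42\right) \left(7 + \left(9 - 3\right)\right) = - 672 \left(7 + 6\right) = \left(-672\right) 13 = -8736$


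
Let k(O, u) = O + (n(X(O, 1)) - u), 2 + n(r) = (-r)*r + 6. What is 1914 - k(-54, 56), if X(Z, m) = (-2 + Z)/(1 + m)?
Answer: 2804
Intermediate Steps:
X(Z, m) = (-2 + Z)/(1 + m)
n(r) = 4 - r² (n(r) = -2 + ((-r)*r + 6) = -2 + (-r² + 6) = -2 + (6 - r²) = 4 - r²)
k(O, u) = 4 + O - u - (-1 + O/2)² (k(O, u) = O + ((4 - ((-2 + O)/(1 + 1))²) - u) = O + ((4 - ((-2 + O)/2)²) - u) = O + ((4 - (-1 + O/2)²) - u) = O + (4 - u - (-1 + O/2)²) = 4 + O - u - (-1 + O/2)²)
1914 - k(-54, 56) = 1914 - (3 - 1*56 + 2*(-54) - ¼*(-54)²) = 1914 - (3 - 56 - 108 - ¼*2916) = 1914 - (3 - 56 - 108 - 729) = 1914 - 1*(-890) = 1914 + 890 = 2804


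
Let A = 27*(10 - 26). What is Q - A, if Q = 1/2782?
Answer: 1201825/2782 ≈ 432.00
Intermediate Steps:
A = -432 (A = 27*(-16) = -432)
Q = 1/2782 ≈ 0.00035945
Q - A = 1/2782 - 1*(-432) = 1/2782 + 432 = 1201825/2782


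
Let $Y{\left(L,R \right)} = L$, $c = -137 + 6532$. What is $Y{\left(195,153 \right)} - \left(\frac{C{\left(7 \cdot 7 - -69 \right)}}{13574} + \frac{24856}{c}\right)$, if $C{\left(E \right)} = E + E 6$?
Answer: $\frac{8292219868}{43402865} \approx 191.05$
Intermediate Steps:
$c = 6395$
$C{\left(E \right)} = 7 E$ ($C{\left(E \right)} = E + 6 E = 7 E$)
$Y{\left(195,153 \right)} - \left(\frac{C{\left(7 \cdot 7 - -69 \right)}}{13574} + \frac{24856}{c}\right) = 195 - \left(\frac{7 \left(7 \cdot 7 - -69\right)}{13574} + \frac{24856}{6395}\right) = 195 - \left(7 \left(49 + 69\right) \frac{1}{13574} + 24856 \cdot \frac{1}{6395}\right) = 195 - \left(7 \cdot 118 \cdot \frac{1}{13574} + \frac{24856}{6395}\right) = 195 - \left(826 \cdot \frac{1}{13574} + \frac{24856}{6395}\right) = 195 - \left(\frac{413}{6787} + \frac{24856}{6395}\right) = 195 - \frac{171338807}{43402865} = \frac{8292219868}{43402865}$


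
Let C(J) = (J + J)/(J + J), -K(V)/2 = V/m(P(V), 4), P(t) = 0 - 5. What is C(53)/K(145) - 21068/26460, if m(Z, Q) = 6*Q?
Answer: -168619/191835 ≈ -0.87898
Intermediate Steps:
P(t) = -5
K(V) = -V/12 (K(V) = -2*V/(6*4) = -2*V/24 = -V/12)
C(J) = 1 (C(J) = (2*J)/((2*J)) = (2*J)*(1/(2*J)) = 1)
C(53)/K(145) - 21068/26460 = 1/(-1/12*145) - 21068/26460 = 1/(-145/12) - 21068*1/26460 = 1*(-12/145) - 5267/6615 = -12/145 - 5267/6615 = -168619/191835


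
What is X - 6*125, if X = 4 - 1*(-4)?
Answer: -742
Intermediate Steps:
X = 8 (X = 4 + 4 = 8)
X - 6*125 = 8 - 6*125 = 8 - 750 = -742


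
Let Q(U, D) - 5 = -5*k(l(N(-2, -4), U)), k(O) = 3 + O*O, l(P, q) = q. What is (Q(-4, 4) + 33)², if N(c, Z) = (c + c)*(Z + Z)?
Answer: 3249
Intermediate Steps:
N(c, Z) = 4*Z*c (N(c, Z) = (2*c)*(2*Z) = 4*Z*c)
k(O) = 3 + O²
Q(U, D) = -10 - 5*U² (Q(U, D) = 5 - 5*(3 + U²) = 5 + (-15 - 5*U²) = -10 - 5*U²)
(Q(-4, 4) + 33)² = ((-10 - 5*(-4)²) + 33)² = ((-10 - 5*16) + 33)² = ((-10 - 80) + 33)² = (-90 + 33)² = (-57)² = 3249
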